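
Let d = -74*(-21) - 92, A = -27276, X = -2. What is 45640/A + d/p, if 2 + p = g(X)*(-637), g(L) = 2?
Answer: -12264269/4350522 ≈ -2.8190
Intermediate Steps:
d = 1462 (d = 1554 - 92 = 1462)
p = -1276 (p = -2 + 2*(-637) = -2 - 1274 = -1276)
45640/A + d/p = 45640/(-27276) + 1462/(-1276) = 45640*(-1/27276) + 1462*(-1/1276) = -11410/6819 - 731/638 = -12264269/4350522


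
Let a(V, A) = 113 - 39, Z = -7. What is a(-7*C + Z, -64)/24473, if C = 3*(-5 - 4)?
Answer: 74/24473 ≈ 0.0030237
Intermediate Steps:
C = -27 (C = 3*(-9) = -27)
a(V, A) = 74
a(-7*C + Z, -64)/24473 = 74/24473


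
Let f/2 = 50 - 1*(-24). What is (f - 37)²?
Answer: 12321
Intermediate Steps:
f = 148 (f = 2*(50 - 1*(-24)) = 2*(50 + 24) = 2*74 = 148)
(f - 37)² = (148 - 37)² = 111² = 12321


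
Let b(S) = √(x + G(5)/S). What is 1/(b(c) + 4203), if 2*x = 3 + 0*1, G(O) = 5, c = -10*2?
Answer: 16812/70660831 - 2*√5/70660831 ≈ 0.00023786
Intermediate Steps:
c = -20
x = 3/2 (x = (3 + 0*1)/2 = (3 + 0)/2 = (½)*3 = 3/2 ≈ 1.5000)
b(S) = √(3/2 + 5/S)
1/(b(c) + 4203) = 1/(√(6 + 20/(-20))/2 + 4203) = 1/(√(6 + 20*(-1/20))/2 + 4203) = 1/(√(6 - 1)/2 + 4203) = 1/(√5/2 + 4203) = 1/(4203 + √5/2)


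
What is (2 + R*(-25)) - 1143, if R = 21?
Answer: -1666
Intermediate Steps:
(2 + R*(-25)) - 1143 = (2 + 21*(-25)) - 1143 = (2 - 525) - 1143 = -523 - 1143 = -1666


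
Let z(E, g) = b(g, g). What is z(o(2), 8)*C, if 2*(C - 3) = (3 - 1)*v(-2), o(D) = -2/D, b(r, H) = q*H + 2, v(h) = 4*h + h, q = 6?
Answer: -350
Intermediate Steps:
v(h) = 5*h
b(r, H) = 2 + 6*H (b(r, H) = 6*H + 2 = 2 + 6*H)
C = -7 (C = 3 + ((3 - 1)*(5*(-2)))/2 = 3 + (2*(-10))/2 = 3 + (½)*(-20) = 3 - 10 = -7)
z(E, g) = 2 + 6*g
z(o(2), 8)*C = (2 + 6*8)*(-7) = (2 + 48)*(-7) = 50*(-7) = -350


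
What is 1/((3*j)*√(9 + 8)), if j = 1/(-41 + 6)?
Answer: -35*√17/51 ≈ -2.8296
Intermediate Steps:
j = -1/35 (j = 1/(-35) = -1/35 ≈ -0.028571)
1/((3*j)*√(9 + 8)) = 1/((3*(-1/35))*√(9 + 8)) = 1/(-3*√17/35) = -35*√17/51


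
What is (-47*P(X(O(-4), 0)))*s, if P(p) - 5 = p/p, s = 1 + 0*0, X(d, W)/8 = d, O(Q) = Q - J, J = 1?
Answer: -282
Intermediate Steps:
O(Q) = -1 + Q (O(Q) = Q - 1*1 = Q - 1 = -1 + Q)
X(d, W) = 8*d
s = 1 (s = 1 + 0 = 1)
P(p) = 6 (P(p) = 5 + p/p = 5 + 1 = 6)
(-47*P(X(O(-4), 0)))*s = -47*6*1 = -282*1 = -282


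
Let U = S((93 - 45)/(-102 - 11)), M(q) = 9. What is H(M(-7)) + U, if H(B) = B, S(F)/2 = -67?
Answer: -125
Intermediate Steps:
S(F) = -134 (S(F) = 2*(-67) = -134)
U = -134
H(M(-7)) + U = 9 - 134 = -125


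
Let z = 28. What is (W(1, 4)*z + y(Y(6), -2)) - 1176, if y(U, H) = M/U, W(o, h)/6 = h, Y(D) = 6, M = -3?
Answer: -1009/2 ≈ -504.50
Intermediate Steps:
W(o, h) = 6*h
y(U, H) = -3/U
(W(1, 4)*z + y(Y(6), -2)) - 1176 = ((6*4)*28 - 3/6) - 1176 = (24*28 - 3*⅙) - 1176 = (672 - ½) - 1176 = 1343/2 - 1176 = -1009/2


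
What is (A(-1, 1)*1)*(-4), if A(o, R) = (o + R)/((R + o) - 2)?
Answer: 0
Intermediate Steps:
A(o, R) = (R + o)/(-2 + R + o)
(A(-1, 1)*1)*(-4) = (((1 - 1)/(-2 + 1 - 1))*1)*(-4) = ((0/(-2))*1)*(-4) = (-½*0*1)*(-4) = (0*1)*(-4) = 0*(-4) = 0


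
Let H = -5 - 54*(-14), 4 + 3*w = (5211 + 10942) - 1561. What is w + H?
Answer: 16841/3 ≈ 5613.7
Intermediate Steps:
w = 14588/3 (w = -4/3 + ((5211 + 10942) - 1561)/3 = -4/3 + (16153 - 1561)/3 = -4/3 + (⅓)*14592 = -4/3 + 4864 = 14588/3 ≈ 4862.7)
H = 751 (H = -5 + 756 = 751)
w + H = 14588/3 + 751 = 16841/3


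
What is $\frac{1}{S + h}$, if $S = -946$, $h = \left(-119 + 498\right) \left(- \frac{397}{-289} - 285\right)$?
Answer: $- \frac{289}{31339266} \approx -9.2217 \cdot 10^{-6}$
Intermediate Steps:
$h = - \frac{31065872}{289}$ ($h = 379 \left(\left(-397\right) \left(- \frac{1}{289}\right) - 285\right) = 379 \left(\frac{397}{289} - 285\right) = 379 \left(- \frac{81968}{289}\right) = - \frac{31065872}{289} \approx -1.0749 \cdot 10^{5}$)
$\frac{1}{S + h} = \frac{1}{-946 - \frac{31065872}{289}} = \frac{1}{- \frac{31339266}{289}} = - \frac{289}{31339266}$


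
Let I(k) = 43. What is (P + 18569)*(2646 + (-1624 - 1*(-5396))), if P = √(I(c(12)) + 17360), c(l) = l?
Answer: 119175842 + 6418*√17403 ≈ 1.2002e+8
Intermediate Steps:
P = √17403 (P = √(43 + 17360) = √17403 ≈ 131.92)
(P + 18569)*(2646 + (-1624 - 1*(-5396))) = (√17403 + 18569)*(2646 + (-1624 - 1*(-5396))) = (18569 + √17403)*(2646 + (-1624 + 5396)) = (18569 + √17403)*(2646 + 3772) = (18569 + √17403)*6418 = 119175842 + 6418*√17403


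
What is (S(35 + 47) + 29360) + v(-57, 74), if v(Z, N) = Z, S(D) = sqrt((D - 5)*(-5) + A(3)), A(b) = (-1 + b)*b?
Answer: 29303 + I*sqrt(379) ≈ 29303.0 + 19.468*I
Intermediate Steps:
A(b) = b*(-1 + b)
S(D) = sqrt(31 - 5*D) (S(D) = sqrt((D - 5)*(-5) + 3*(-1 + 3)) = sqrt((-5 + D)*(-5) + 3*2) = sqrt((25 - 5*D) + 6) = sqrt(31 - 5*D))
(S(35 + 47) + 29360) + v(-57, 74) = (sqrt(31 - 5*(35 + 47)) + 29360) - 57 = (sqrt(31 - 5*82) + 29360) - 57 = (sqrt(31 - 410) + 29360) - 57 = (sqrt(-379) + 29360) - 57 = (I*sqrt(379) + 29360) - 57 = (29360 + I*sqrt(379)) - 57 = 29303 + I*sqrt(379)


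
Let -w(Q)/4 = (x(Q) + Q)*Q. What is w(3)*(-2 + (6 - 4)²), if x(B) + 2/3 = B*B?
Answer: -272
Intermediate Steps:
x(B) = -⅔ + B² (x(B) = -⅔ + B*B = -⅔ + B²)
w(Q) = -4*Q*(-⅔ + Q + Q²) (w(Q) = -4*((-⅔ + Q²) + Q)*Q = -4*(-⅔ + Q + Q²)*Q = -4*Q*(-⅔ + Q + Q²))
w(3)*(-2 + (6 - 4)²) = ((4/3)*3*(2 - 3*3 - 3*3²))*(-2 + (6 - 4)²) = ((4/3)*3*(2 - 9 - 3*9))*(-2 + 2²) = ((4/3)*3*(2 - 9 - 27))*(-2 + 4) = ((4/3)*3*(-34))*2 = -136*2 = -272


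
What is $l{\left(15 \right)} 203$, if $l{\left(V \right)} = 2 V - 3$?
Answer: $5481$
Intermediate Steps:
$l{\left(V \right)} = -3 + 2 V$
$l{\left(15 \right)} 203 = \left(-3 + 2 \cdot 15\right) 203 = \left(-3 + 30\right) 203 = 27 \cdot 203 = 5481$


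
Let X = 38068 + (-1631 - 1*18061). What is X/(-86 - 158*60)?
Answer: -9188/4783 ≈ -1.9210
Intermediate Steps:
X = 18376 (X = 38068 + (-1631 - 18061) = 38068 - 19692 = 18376)
X/(-86 - 158*60) = 18376/(-86 - 158*60) = 18376/(-86 - 9480) = 18376/(-9566) = 18376*(-1/9566) = -9188/4783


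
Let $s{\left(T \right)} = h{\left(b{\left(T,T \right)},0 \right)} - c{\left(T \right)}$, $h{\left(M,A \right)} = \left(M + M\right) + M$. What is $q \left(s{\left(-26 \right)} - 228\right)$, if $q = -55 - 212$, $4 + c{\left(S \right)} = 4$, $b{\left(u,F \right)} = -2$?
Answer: $62478$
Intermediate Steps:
$h{\left(M,A \right)} = 3 M$ ($h{\left(M,A \right)} = 2 M + M = 3 M$)
$c{\left(S \right)} = 0$ ($c{\left(S \right)} = -4 + 4 = 0$)
$q = -267$ ($q = -55 - 212 = -267$)
$s{\left(T \right)} = -6$ ($s{\left(T \right)} = 3 \left(-2\right) - 0 = -6 + 0 = -6$)
$q \left(s{\left(-26 \right)} - 228\right) = - 267 \left(-6 - 228\right) = \left(-267\right) \left(-234\right) = 62478$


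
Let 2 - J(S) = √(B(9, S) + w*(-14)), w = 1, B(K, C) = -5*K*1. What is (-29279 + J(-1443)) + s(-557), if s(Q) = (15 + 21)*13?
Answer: -28809 - I*√59 ≈ -28809.0 - 7.6811*I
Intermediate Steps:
s(Q) = 468 (s(Q) = 36*13 = 468)
B(K, C) = -5*K
J(S) = 2 - I*√59 (J(S) = 2 - √(-5*9 + 1*(-14)) = 2 - √(-45 - 14) = 2 - √(-59) = 2 - I*√59)
(-29279 + J(-1443)) + s(-557) = (-29279 + (2 - I*√59)) + 468 = (-29277 - I*√59) + 468 = -28809 - I*√59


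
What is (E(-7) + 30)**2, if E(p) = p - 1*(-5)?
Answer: 784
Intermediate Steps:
E(p) = 5 + p (E(p) = p + 5 = 5 + p)
(E(-7) + 30)**2 = ((5 - 7) + 30)**2 = (-2 + 30)**2 = 28**2 = 784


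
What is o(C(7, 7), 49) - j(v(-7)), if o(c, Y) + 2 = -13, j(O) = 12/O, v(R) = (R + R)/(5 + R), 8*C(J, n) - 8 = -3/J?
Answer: -117/7 ≈ -16.714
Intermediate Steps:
C(J, n) = 1 - 3/(8*J) (C(J, n) = 1 + (-3/J)/8 = 1 - 3/(8*J))
v(R) = 2*R/(5 + R) (v(R) = (2*R)/(5 + R) = 2*R/(5 + R))
o(c, Y) = -15 (o(c, Y) = -2 - 13 = -15)
o(C(7, 7), 49) - j(v(-7)) = -15 - 12/(2*(-7)/(5 - 7)) = -15 - 12/(2*(-7)/(-2)) = -15 - 12/(2*(-7)*(-½)) = -15 - 12/7 = -117/7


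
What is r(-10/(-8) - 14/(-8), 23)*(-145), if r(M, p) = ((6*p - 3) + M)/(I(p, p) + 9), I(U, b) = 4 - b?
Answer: 2001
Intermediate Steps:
r(M, p) = (-3 + M + 6*p)/(13 - p) (r(M, p) = ((6*p - 3) + M)/((4 - p) + 9) = ((-3 + 6*p) + M)/(13 - p) = (-3 + M + 6*p)/(13 - p))
r(-10/(-8) - 14/(-8), 23)*(-145) = ((3 - (-10/(-8) - 14/(-8)) - 6*23)/(-13 + 23))*(-145) = ((3 - (-10*(-⅛) - 14*(-⅛)) - 138)/10)*(-145) = ((3 - (5/4 + 7/4) - 138)/10)*(-145) = ((3 - 1*3 - 138)/10)*(-145) = ((3 - 3 - 138)/10)*(-145) = ((⅒)*(-138))*(-145) = -69/5*(-145) = 2001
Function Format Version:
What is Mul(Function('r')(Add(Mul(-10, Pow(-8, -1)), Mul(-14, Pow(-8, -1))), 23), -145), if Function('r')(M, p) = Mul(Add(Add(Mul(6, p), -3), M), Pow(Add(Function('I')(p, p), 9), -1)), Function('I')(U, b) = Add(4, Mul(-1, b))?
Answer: 2001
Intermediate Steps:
Function('r')(M, p) = Mul(Pow(Add(13, Mul(-1, p)), -1), Add(-3, M, Mul(6, p))) (Function('r')(M, p) = Mul(Add(Add(Mul(6, p), -3), M), Pow(Add(Add(4, Mul(-1, p)), 9), -1)) = Mul(Add(Add(-3, Mul(6, p)), M), Pow(Add(13, Mul(-1, p)), -1)) = Mul(Add(-3, M, Mul(6, p)), Pow(Add(13, Mul(-1, p)), -1)) = Mul(Pow(Add(13, Mul(-1, p)), -1), Add(-3, M, Mul(6, p))))
Mul(Function('r')(Add(Mul(-10, Pow(-8, -1)), Mul(-14, Pow(-8, -1))), 23), -145) = Mul(Mul(Pow(Add(-13, 23), -1), Add(3, Mul(-1, Add(Mul(-10, Pow(-8, -1)), Mul(-14, Pow(-8, -1)))), Mul(-6, 23))), -145) = Mul(Mul(Pow(10, -1), Add(3, Mul(-1, Add(Mul(-10, Rational(-1, 8)), Mul(-14, Rational(-1, 8)))), -138)), -145) = Mul(Mul(Rational(1, 10), Add(3, Mul(-1, Add(Rational(5, 4), Rational(7, 4))), -138)), -145) = Mul(Mul(Rational(1, 10), Add(3, Mul(-1, 3), -138)), -145) = Mul(Mul(Rational(1, 10), Add(3, -3, -138)), -145) = Mul(Mul(Rational(1, 10), -138), -145) = Mul(Rational(-69, 5), -145) = 2001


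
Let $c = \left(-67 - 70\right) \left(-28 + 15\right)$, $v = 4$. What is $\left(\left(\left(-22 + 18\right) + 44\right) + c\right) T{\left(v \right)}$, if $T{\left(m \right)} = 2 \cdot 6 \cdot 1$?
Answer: $21852$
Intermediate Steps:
$T{\left(m \right)} = 12$ ($T{\left(m \right)} = 12 \cdot 1 = 12$)
$c = 1781$ ($c = \left(-137\right) \left(-13\right) = 1781$)
$\left(\left(\left(-22 + 18\right) + 44\right) + c\right) T{\left(v \right)} = \left(\left(\left(-22 + 18\right) + 44\right) + 1781\right) 12 = \left(\left(-4 + 44\right) + 1781\right) 12 = \left(40 + 1781\right) 12 = 1821 \cdot 12 = 21852$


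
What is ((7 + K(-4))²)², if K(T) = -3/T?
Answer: 923521/256 ≈ 3607.5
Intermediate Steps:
((7 + K(-4))²)² = ((7 - 3/(-4))²)² = ((7 - 3*(-¼))²)² = ((7 + ¾)²)² = ((31/4)²)² = (961/16)² = 923521/256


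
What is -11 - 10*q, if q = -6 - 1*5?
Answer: 99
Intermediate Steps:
q = -11 (q = -6 - 5 = -11)
-11 - 10*q = -11 - 10*(-11) = -11 + 110 = 99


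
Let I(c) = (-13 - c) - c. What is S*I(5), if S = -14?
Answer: 322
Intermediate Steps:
I(c) = -13 - 2*c
S*I(5) = -14*(-13 - 2*5) = -14*(-13 - 10) = -14*(-23) = 322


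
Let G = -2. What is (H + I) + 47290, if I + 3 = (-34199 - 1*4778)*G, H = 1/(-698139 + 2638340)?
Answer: 242992713442/1940201 ≈ 1.2524e+5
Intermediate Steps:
H = 1/1940201 ≈ 5.1541e-7
I = 77951 (I = -3 + (-34199 - 1*4778)*(-2) = -3 + (-34199 - 4778)*(-2) = -3 - 38977*(-2) = -3 + 77954 = 77951)
(H + I) + 47290 = (1/1940201 + 77951) + 47290 = 151240608152/1940201 + 47290 = 242992713442/1940201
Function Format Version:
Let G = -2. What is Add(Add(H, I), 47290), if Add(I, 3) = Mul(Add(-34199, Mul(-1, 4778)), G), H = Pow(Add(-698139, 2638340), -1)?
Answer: Rational(242992713442, 1940201) ≈ 1.2524e+5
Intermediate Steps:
H = Rational(1, 1940201) (H = Pow(1940201, -1) = Rational(1, 1940201) ≈ 5.1541e-7)
I = 77951 (I = Add(-3, Mul(Add(-34199, Mul(-1, 4778)), -2)) = Add(-3, Mul(Add(-34199, -4778), -2)) = Add(-3, Mul(-38977, -2)) = Add(-3, 77954) = 77951)
Add(Add(H, I), 47290) = Add(Add(Rational(1, 1940201), 77951), 47290) = Add(Rational(151240608152, 1940201), 47290) = Rational(242992713442, 1940201)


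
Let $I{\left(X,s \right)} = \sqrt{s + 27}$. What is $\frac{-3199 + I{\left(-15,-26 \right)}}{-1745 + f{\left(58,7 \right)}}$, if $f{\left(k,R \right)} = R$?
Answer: $\frac{1599}{869} \approx 1.84$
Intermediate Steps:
$I{\left(X,s \right)} = \sqrt{27 + s}$
$\frac{-3199 + I{\left(-15,-26 \right)}}{-1745 + f{\left(58,7 \right)}} = \frac{-3199 + \sqrt{27 - 26}}{-1745 + 7} = \frac{-3199 + \sqrt{1}}{-1738} = \left(-3199 + 1\right) \left(- \frac{1}{1738}\right) = \left(-3198\right) \left(- \frac{1}{1738}\right) = \frac{1599}{869}$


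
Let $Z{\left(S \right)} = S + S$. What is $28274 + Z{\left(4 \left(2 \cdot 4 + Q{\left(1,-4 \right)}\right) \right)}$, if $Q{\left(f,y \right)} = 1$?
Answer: $28346$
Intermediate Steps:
$Z{\left(S \right)} = 2 S$
$28274 + Z{\left(4 \left(2 \cdot 4 + Q{\left(1,-4 \right)}\right) \right)} = 28274 + 2 \cdot 4 \left(2 \cdot 4 + 1\right) = 28274 + 2 \cdot 4 \left(8 + 1\right) = 28274 + 2 \cdot 4 \cdot 9 = 28274 + 2 \cdot 36 = 28274 + 72 = 28346$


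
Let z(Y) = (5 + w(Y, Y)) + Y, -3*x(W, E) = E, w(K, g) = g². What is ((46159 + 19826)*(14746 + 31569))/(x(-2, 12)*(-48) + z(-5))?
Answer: 3056095275/217 ≈ 1.4083e+7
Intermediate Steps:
x(W, E) = -E/3
z(Y) = 5 + Y + Y² (z(Y) = (5 + Y²) + Y = 5 + Y + Y²)
((46159 + 19826)*(14746 + 31569))/(x(-2, 12)*(-48) + z(-5)) = ((46159 + 19826)*(14746 + 31569))/(-⅓*12*(-48) + (5 - 5 + (-5)²)) = (65985*46315)/(-4*(-48) + (5 - 5 + 25)) = 3056095275/(192 + 25) = 3056095275/217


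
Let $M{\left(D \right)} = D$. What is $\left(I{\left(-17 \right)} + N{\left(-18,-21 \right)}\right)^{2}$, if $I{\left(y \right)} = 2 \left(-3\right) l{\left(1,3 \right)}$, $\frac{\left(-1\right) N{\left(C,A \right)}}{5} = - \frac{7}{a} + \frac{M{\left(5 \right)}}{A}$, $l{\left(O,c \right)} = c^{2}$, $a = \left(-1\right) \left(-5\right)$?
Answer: $\frac{925444}{441} \approx 2098.5$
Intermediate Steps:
$a = 5$
$N{\left(C,A \right)} = 7 - \frac{25}{A}$ ($N{\left(C,A \right)} = - 5 \left(- \frac{7}{5} + \frac{5}{A}\right) = 7 - \frac{25}{A}$)
$I{\left(y \right)} = -54$ ($I{\left(y \right)} = 2 \left(-3\right) 3^{2} = \left(-6\right) 9 = -54$)
$\left(I{\left(-17 \right)} + N{\left(-18,-21 \right)}\right)^{2} = \left(-54 + \left(7 - \frac{25}{-21}\right)\right)^{2} = \left(-54 + \left(7 - - \frac{25}{21}\right)\right)^{2} = \left(-54 + \left(7 + \frac{25}{21}\right)\right)^{2} = \left(-54 + \frac{172}{21}\right)^{2} = \left(- \frac{962}{21}\right)^{2} = \frac{925444}{441}$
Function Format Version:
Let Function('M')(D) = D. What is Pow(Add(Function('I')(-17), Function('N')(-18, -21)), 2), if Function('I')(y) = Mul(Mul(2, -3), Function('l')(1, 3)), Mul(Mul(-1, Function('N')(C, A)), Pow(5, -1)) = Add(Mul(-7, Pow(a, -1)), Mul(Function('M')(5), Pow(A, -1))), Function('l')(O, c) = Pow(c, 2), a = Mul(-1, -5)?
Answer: Rational(925444, 441) ≈ 2098.5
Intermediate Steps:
a = 5
Function('N')(C, A) = Add(7, Mul(-25, Pow(A, -1))) (Function('N')(C, A) = Mul(-5, Add(Mul(-7, Pow(5, -1)), Mul(5, Pow(A, -1)))) = Mul(-5, Add(Mul(-7, Rational(1, 5)), Mul(5, Pow(A, -1)))) = Mul(-5, Add(Rational(-7, 5), Mul(5, Pow(A, -1)))) = Add(7, Mul(-25, Pow(A, -1))))
Function('I')(y) = -54 (Function('I')(y) = Mul(Mul(2, -3), Pow(3, 2)) = Mul(-6, 9) = -54)
Pow(Add(Function('I')(-17), Function('N')(-18, -21)), 2) = Pow(Add(-54, Add(7, Mul(-25, Pow(-21, -1)))), 2) = Pow(Add(-54, Add(7, Mul(-25, Rational(-1, 21)))), 2) = Pow(Add(-54, Add(7, Rational(25, 21))), 2) = Pow(Add(-54, Rational(172, 21)), 2) = Pow(Rational(-962, 21), 2) = Rational(925444, 441)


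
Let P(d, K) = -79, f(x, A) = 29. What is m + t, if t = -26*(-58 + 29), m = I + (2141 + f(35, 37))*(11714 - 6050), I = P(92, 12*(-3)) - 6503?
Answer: 12285052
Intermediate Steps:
I = -6582 (I = -79 - 6503 = -6582)
m = 12284298 (m = -6582 + (2141 + 29)*(11714 - 6050) = -6582 + 2170*5664 = -6582 + 12290880 = 12284298)
t = 754 (t = -26*(-29) = 754)
m + t = 12284298 + 754 = 12285052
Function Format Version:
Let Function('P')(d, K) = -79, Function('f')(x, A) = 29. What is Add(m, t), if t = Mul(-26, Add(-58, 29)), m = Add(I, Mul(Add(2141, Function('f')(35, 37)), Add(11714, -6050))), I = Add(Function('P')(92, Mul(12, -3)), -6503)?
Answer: 12285052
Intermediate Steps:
I = -6582 (I = Add(-79, -6503) = -6582)
m = 12284298 (m = Add(-6582, Mul(Add(2141, 29), Add(11714, -6050))) = Add(-6582, Mul(2170, 5664)) = Add(-6582, 12290880) = 12284298)
t = 754 (t = Mul(-26, -29) = 754)
Add(m, t) = Add(12284298, 754) = 12285052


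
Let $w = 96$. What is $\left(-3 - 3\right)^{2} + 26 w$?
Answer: $2532$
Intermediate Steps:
$\left(-3 - 3\right)^{2} + 26 w = \left(-3 - 3\right)^{2} + 26 \cdot 96 = \left(-6\right)^{2} + 2496 = 36 + 2496 = 2532$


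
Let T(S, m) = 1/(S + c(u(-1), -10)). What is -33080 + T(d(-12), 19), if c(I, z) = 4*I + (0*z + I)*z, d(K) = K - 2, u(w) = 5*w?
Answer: -529279/16 ≈ -33080.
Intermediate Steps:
d(K) = -2 + K
c(I, z) = 4*I + I*z (c(I, z) = 4*I + (0 + I)*z = 4*I + I*z)
T(S, m) = 1/(30 + S) (T(S, m) = 1/(S + (5*(-1))*(4 - 10)) = 1/(S - 5*(-6)) = 1/(S + 30) = 1/(30 + S))
-33080 + T(d(-12), 19) = -33080 + 1/(30 + (-2 - 12)) = -33080 + 1/(30 - 14) = -33080 + 1/16 = -529279/16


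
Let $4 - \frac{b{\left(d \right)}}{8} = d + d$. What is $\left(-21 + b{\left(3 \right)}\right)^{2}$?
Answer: $1369$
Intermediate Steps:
$b{\left(d \right)} = 32 - 16 d$ ($b{\left(d \right)} = 32 - 8 \left(d + d\right) = 32 - 8 \cdot 2 d = 32 - 16 d$)
$\left(-21 + b{\left(3 \right)}\right)^{2} = \left(-21 + \left(32 - 48\right)\right)^{2} = \left(-21 - 16\right)^{2} = \left(-37\right)^{2} = 1369$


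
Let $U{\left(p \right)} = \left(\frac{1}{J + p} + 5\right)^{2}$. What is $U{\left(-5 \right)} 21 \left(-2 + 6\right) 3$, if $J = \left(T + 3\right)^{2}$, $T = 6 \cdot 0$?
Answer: $\frac{27783}{4} \approx 6945.8$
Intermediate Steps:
$T = 0$
$J = 9$ ($J = \left(0 + 3\right)^{2} = 3^{2} = 9$)
$U{\left(p \right)} = \left(5 + \frac{1}{9 + p}\right)^{2}$ ($U{\left(p \right)} = \left(\frac{1}{9 + p} + 5\right)^{2} = \left(5 + \frac{1}{9 + p}\right)^{2}$)
$U{\left(-5 \right)} 21 \left(-2 + 6\right) 3 = \frac{\left(46 + 5 \left(-5\right)\right)^{2}}{\left(9 - 5\right)^{2}} \cdot 21 \left(-2 + 6\right) 3 = \frac{\left(46 - 25\right)^{2}}{16} \cdot 21 \cdot 4 \cdot 3 = \frac{21^{2}}{16} \cdot 21 \cdot 12 = \frac{1}{16} \cdot 441 \cdot 21 \cdot 12 = \frac{441}{16} \cdot 21 \cdot 12 = \frac{9261}{16} \cdot 12 = \frac{27783}{4}$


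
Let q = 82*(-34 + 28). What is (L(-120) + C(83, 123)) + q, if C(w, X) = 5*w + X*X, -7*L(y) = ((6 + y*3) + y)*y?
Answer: 48484/7 ≈ 6926.3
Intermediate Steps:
L(y) = -y*(6 + 4*y)/7 (L(y) = -((6 + y*3) + y)*y/7 = -((6 + 3*y) + y)*y/7 = -(6 + 4*y)*y/7 = -y*(6 + 4*y)/7)
q = -492 (q = 82*(-6) = -492)
C(w, X) = X² + 5*w (C(w, X) = 5*w + X² = X² + 5*w)
(L(-120) + C(83, 123)) + q = (-2/7*(-120)*(3 + 2*(-120)) + (123² + 5*83)) - 492 = (-2/7*(-120)*(3 - 240) + (15129 + 415)) - 492 = (-2/7*(-120)*(-237) + 15544) - 492 = (-56880/7 + 15544) - 492 = 51928/7 - 492 = 48484/7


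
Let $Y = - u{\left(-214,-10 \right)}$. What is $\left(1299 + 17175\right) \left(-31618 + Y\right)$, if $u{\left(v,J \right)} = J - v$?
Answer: $-587879628$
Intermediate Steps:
$Y = -204$ ($Y = - (-10 - -214) = - (-10 + 214) = \left(-1\right) 204 = -204$)
$\left(1299 + 17175\right) \left(-31618 + Y\right) = \left(1299 + 17175\right) \left(-31618 - 204\right) = 18474 \left(-31822\right) = -587879628$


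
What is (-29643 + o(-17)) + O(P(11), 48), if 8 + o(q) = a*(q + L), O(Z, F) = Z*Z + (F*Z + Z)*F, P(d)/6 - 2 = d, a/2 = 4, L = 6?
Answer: 159801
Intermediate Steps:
a = 8 (a = 2*4 = 8)
P(d) = 12 + 6*d
O(Z, F) = Z² + F*(Z + F*Z) (O(Z, F) = Z² + (Z + F*Z)*F = Z² + F*(Z + F*Z))
o(q) = 40 + 8*q (o(q) = -8 + 8*(q + 6) = -8 + 8*(6 + q) = -8 + (48 + 8*q) = 40 + 8*q)
(-29643 + o(-17)) + O(P(11), 48) = (-29643 + (40 + 8*(-17))) + (12 + 6*11)*(48 + (12 + 6*11) + 48²) = (-29643 + (40 - 136)) + (12 + 66)*(48 + (12 + 66) + 2304) = (-29643 - 96) + 78*(48 + 78 + 2304) = -29739 + 78*2430 = -29739 + 189540 = 159801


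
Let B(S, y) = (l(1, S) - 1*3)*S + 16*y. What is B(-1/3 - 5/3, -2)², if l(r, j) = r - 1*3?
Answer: 484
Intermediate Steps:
l(r, j) = -3 + r (l(r, j) = r - 3 = -3 + r)
B(S, y) = -5*S + 16*y (B(S, y) = ((-3 + 1) - 1*3)*S + 16*y = (-2 - 3)*S + 16*y = -5*S + 16*y)
B(-1/3 - 5/3, -2)² = (-5*(-1/3 - 5/3) + 16*(-2))² = (-5*(-1*⅓ - 5*⅓) - 32)² = (-5*(-⅓ - 5/3) - 32)² = (-5*(-2) - 32)² = (10 - 32)² = (-22)² = 484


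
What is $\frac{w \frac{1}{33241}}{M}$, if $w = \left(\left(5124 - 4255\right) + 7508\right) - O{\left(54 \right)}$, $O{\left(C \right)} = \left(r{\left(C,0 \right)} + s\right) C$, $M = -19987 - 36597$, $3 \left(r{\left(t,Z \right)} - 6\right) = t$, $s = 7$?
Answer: $- \frac{6703}{1880908744} \approx -3.5637 \cdot 10^{-6}$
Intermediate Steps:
$r{\left(t,Z \right)} = 6 + \frac{t}{3}$
$M = -56584$ ($M = -19987 - 36597 = -56584$)
$O{\left(C \right)} = C \left(13 + \frac{C}{3}\right)$ ($O{\left(C \right)} = \left(\left(6 + \frac{C}{3}\right) + 7\right) C = \left(13 + \frac{C}{3}\right) C = C \left(13 + \frac{C}{3}\right)$)
$w = 6703$ ($w = \left(\left(5124 - 4255\right) + 7508\right) - \frac{1}{3} \cdot 54 \left(39 + 54\right) = \left(869 + 7508\right) - \frac{1}{3} \cdot 54 \cdot 93 = 8377 - 1674 = 6703$)
$\frac{w \frac{1}{33241}}{M} = \frac{6703 \cdot \frac{1}{33241}}{-56584} = 6703 \cdot \frac{1}{33241} \left(- \frac{1}{56584}\right) = \frac{6703}{33241} \left(- \frac{1}{56584}\right) = - \frac{6703}{1880908744}$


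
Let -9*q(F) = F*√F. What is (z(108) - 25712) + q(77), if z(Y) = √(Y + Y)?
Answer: -25712 + 6*√6 - 77*√77/9 ≈ -25772.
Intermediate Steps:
q(F) = -F^(3/2)/9 (q(F) = -F*√F/9 = -F^(3/2)/9)
z(Y) = √2*√Y (z(Y) = √(2*Y) = √2*√Y)
(z(108) - 25712) + q(77) = (√2*√108 - 25712) - 77*√77/9 = (√2*(6*√3) - 25712) - 77*√77/9 = (6*√6 - 25712) - 77*√77/9 = (-25712 + 6*√6) - 77*√77/9 = -25712 + 6*√6 - 77*√77/9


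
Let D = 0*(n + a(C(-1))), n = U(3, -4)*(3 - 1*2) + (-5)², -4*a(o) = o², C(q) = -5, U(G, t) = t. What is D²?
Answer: 0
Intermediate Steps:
a(o) = -o²/4
n = 21 (n = -4*(3 - 1*2) + (-5)² = -4*(3 - 2) + 25 = -4*1 + 25 = -4 + 25 = 21)
D = 0 (D = 0*(21 - ¼*(-5)²) = 0*(21 - ¼*25) = 0*(21 - 25/4) = 0*(59/4) = 0)
D² = 0² = 0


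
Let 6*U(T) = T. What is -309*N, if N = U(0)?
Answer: 0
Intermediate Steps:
U(T) = T/6
N = 0 (N = (⅙)*0 = 0)
-309*N = -309*0 = 0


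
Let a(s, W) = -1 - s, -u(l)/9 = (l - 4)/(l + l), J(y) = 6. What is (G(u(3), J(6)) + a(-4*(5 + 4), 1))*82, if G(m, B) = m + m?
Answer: 3116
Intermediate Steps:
u(l) = -9*(-4 + l)/(2*l) (u(l) = -9*(l - 4)/(l + l) = -9*(-4 + l)/(2*l))
G(m, B) = 2*m
(G(u(3), J(6)) + a(-4*(5 + 4), 1))*82 = (2*(-9/2 + 18/3) + (-1 - (-4)*(5 + 4)))*82 = (2*(-9/2 + 18*(⅓)) + (-1 - (-4)*9))*82 = (2*(-9/2 + 6) + (-1 - 1*(-36)))*82 = (2*(3/2) + (-1 + 36))*82 = (3 + 35)*82 = 38*82 = 3116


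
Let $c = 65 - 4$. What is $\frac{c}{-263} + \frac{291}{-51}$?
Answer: $- \frac{26548}{4471} \approx -5.9378$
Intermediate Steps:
$c = 61$ ($c = 65 - 4 = 61$)
$\frac{c}{-263} + \frac{291}{-51} = \frac{61}{-263} + \frac{291}{-51} = 61 \left(- \frac{1}{263}\right) + 291 \left(- \frac{1}{51}\right) = - \frac{61}{263} - \frac{97}{17} = - \frac{26548}{4471}$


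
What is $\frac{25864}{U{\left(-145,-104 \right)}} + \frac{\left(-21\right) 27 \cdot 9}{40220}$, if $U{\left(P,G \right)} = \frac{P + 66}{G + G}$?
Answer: $\frac{216371613503}{3177380} \approx 68098.0$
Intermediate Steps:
$U{\left(P,G \right)} = \frac{66 + P}{2 G}$
$\frac{25864}{U{\left(-145,-104 \right)}} + \frac{\left(-21\right) 27 \cdot 9}{40220} = \frac{25864}{\frac{1}{2} \frac{1}{-104} \left(66 - 145\right)} + \frac{\left(-21\right) 27 \cdot 9}{40220} = \frac{25864}{\frac{1}{2} \left(- \frac{1}{104}\right) \left(-79\right)} + \left(-567\right) 9 \cdot \frac{1}{40220} = \frac{25864}{\frac{79}{208}} - \frac{5103}{40220} = 25864 \cdot \frac{208}{79} - \frac{5103}{40220} = \frac{5379712}{79} - \frac{5103}{40220} = \frac{216371613503}{3177380}$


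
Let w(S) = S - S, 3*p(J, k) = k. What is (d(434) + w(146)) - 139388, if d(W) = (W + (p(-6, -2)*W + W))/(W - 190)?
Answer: -25507570/183 ≈ -1.3939e+5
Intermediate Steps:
p(J, k) = k/3
w(S) = 0
d(W) = 4*W/(3*(-190 + W)) (d(W) = (W + (((1/3)*(-2))*W + W))/(W - 190) = (W + (-2*W/3 + W))/(-190 + W) = (W + W/3)/(-190 + W) = (4*W/3)/(-190 + W) = 4*W/(3*(-190 + W)))
(d(434) + w(146)) - 139388 = ((4/3)*434/(-190 + 434) + 0) - 139388 = ((4/3)*434/244 + 0) - 139388 = ((4/3)*434*(1/244) + 0) - 139388 = (434/183 + 0) - 139388 = 434/183 - 139388 = -25507570/183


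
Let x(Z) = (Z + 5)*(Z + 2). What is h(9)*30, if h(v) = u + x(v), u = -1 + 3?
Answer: 4680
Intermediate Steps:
x(Z) = (2 + Z)*(5 + Z) (x(Z) = (5 + Z)*(2 + Z) = (2 + Z)*(5 + Z))
u = 2
h(v) = 12 + v² + 7*v (h(v) = 2 + (10 + v² + 7*v) = 12 + v² + 7*v)
h(9)*30 = (12 + 9² + 7*9)*30 = (12 + 81 + 63)*30 = 156*30 = 4680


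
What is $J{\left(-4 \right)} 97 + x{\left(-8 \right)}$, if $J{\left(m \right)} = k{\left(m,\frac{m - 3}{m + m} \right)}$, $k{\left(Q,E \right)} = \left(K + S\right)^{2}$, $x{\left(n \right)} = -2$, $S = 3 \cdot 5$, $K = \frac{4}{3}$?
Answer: $\frac{232879}{9} \approx 25875.0$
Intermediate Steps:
$K = \frac{4}{3}$ ($K = 4 \cdot \frac{1}{3} = \frac{4}{3} \approx 1.3333$)
$S = 15$
$k{\left(Q,E \right)} = \frac{2401}{9}$ ($k{\left(Q,E \right)} = \left(\frac{4}{3} + 15\right)^{2} = \left(\frac{49}{3}\right)^{2} = \frac{2401}{9}$)
$J{\left(m \right)} = \frac{2401}{9}$
$J{\left(-4 \right)} 97 + x{\left(-8 \right)} = \frac{2401}{9} \cdot 97 - 2 = \frac{232897}{9} - 2 = \frac{232879}{9}$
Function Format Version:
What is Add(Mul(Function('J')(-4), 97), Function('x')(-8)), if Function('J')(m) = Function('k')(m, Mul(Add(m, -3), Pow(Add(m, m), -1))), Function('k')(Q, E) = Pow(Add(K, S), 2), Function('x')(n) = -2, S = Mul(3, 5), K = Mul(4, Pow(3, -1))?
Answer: Rational(232879, 9) ≈ 25875.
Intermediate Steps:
K = Rational(4, 3) (K = Mul(4, Rational(1, 3)) = Rational(4, 3) ≈ 1.3333)
S = 15
Function('k')(Q, E) = Rational(2401, 9) (Function('k')(Q, E) = Pow(Add(Rational(4, 3), 15), 2) = Pow(Rational(49, 3), 2) = Rational(2401, 9))
Function('J')(m) = Rational(2401, 9)
Add(Mul(Function('J')(-4), 97), Function('x')(-8)) = Add(Mul(Rational(2401, 9), 97), -2) = Add(Rational(232897, 9), -2) = Rational(232879, 9)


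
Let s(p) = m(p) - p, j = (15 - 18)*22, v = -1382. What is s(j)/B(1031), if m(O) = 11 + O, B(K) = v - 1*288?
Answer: -11/1670 ≈ -0.0065868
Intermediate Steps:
B(K) = -1670 (B(K) = -1382 - 1*288 = -1382 - 288 = -1670)
j = -66 (j = -3*22 = -66)
s(p) = 11 (s(p) = (11 + p) - p = 11)
s(j)/B(1031) = 11/(-1670) = 11*(-1/1670) = -11/1670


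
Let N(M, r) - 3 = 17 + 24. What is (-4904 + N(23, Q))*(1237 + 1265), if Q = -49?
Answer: -12159720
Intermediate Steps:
N(M, r) = 44 (N(M, r) = 3 + (17 + 24) = 3 + 41 = 44)
(-4904 + N(23, Q))*(1237 + 1265) = (-4904 + 44)*(1237 + 1265) = -4860*2502 = -12159720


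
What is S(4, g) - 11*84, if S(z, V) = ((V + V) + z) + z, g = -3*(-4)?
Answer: -892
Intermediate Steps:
g = 12
S(z, V) = 2*V + 2*z (S(z, V) = (2*V + z) + z = (z + 2*V) + z = 2*V + 2*z)
S(4, g) - 11*84 = (2*12 + 2*4) - 11*84 = (24 + 8) - 924 = 32 - 924 = -892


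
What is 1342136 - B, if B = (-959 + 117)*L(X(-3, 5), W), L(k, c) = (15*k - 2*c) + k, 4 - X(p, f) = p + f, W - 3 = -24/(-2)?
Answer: 1343820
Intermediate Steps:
W = 15 (W = 3 - 24/(-2) = 3 - 24*(-1/2) = 3 + 12 = 15)
X(p, f) = 4 - f - p (X(p, f) = 4 - (p + f) = 4 - (f + p) = 4 + (-f - p) = 4 - f - p)
L(k, c) = -2*c + 16*k (L(k, c) = (-2*c + 15*k) + k = -2*c + 16*k)
B = -1684 (B = (-959 + 117)*(-2*15 + 16*(4 - 1*5 - 1*(-3))) = -842*(-30 + 16*(4 - 5 + 3)) = -842*(-30 + 16*2) = -842*(-30 + 32) = -842*2 = -1684)
1342136 - B = 1342136 - 1*(-1684) = 1342136 + 1684 = 1343820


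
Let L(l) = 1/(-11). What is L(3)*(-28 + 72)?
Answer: -4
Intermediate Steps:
L(l) = -1/11
L(3)*(-28 + 72) = -(-28 + 72)/11 = -1/11*44 = -4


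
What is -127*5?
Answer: -635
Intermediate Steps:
-127*5 = -635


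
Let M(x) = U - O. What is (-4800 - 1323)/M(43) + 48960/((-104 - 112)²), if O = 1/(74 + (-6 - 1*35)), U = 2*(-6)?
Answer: 16400524/32157 ≈ 510.01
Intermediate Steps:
U = -12
O = 1/33 (O = 1/(74 + (-6 - 35)) = 1/(74 - 41) = 1/33 ≈ 0.030303)
M(x) = -397/33 (M(x) = -12 - 1*1/33 = -12 - 1/33 = -397/33)
(-4800 - 1323)/M(43) + 48960/((-104 - 112)²) = (-4800 - 1323)/(-397/33) + 48960/((-104 - 112)²) = -6123*(-33/397) + 48960/((-216)²) = 202059/397 + 48960/46656 = 202059/397 + 48960*(1/46656) = 202059/397 + 85/81 = 16400524/32157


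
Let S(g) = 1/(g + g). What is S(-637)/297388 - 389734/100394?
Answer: -10547101553243/2716893349352 ≈ -3.8820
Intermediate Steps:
S(g) = 1/(2*g)
S(-637)/297388 - 389734/100394 = ((½)/(-637))/297388 - 389734/100394 = ((½)*(-1/637))*(1/297388) - 389734*1/100394 = -1/1274*1/297388 - 194867/50197 = -1/378872312 - 194867/50197 = -10547101553243/2716893349352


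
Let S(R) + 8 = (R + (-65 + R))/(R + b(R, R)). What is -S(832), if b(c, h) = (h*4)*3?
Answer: 6533/832 ≈ 7.8522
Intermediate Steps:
b(c, h) = 12*h (b(c, h) = (4*h)*3 = 12*h)
S(R) = -8 + (-65 + 2*R)/(13*R) (S(R) = -8 + (R + (-65 + R))/(R + 12*R) = -8 + (-65 + 2*R)/((13*R)) = -8 + (-65 + 2*R)*(1/(13*R)) = -8 + (-65 + 2*R)/(13*R))
-S(832) = -(-102/13 - 5/832) = -1*(-6533/832) = 6533/832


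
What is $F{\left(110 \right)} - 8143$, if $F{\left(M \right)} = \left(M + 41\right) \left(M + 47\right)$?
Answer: $15564$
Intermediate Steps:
$F{\left(M \right)} = \left(41 + M\right) \left(47 + M\right)$
$F{\left(110 \right)} - 8143 = \left(1927 + 110^{2} + 88 \cdot 110\right) - 8143 = \left(1927 + 12100 + 9680\right) - 8143 = 23707 - 8143 = 15564$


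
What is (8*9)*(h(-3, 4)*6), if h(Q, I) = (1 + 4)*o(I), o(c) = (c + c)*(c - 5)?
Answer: -17280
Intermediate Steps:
o(c) = 2*c*(-5 + c) (o(c) = (2*c)*(-5 + c) = 2*c*(-5 + c))
h(Q, I) = 10*I*(-5 + I) (h(Q, I) = (1 + 4)*(2*I*(-5 + I)) = 5*(2*I*(-5 + I)) = 10*I*(-5 + I))
(8*9)*(h(-3, 4)*6) = (8*9)*((10*4*(-5 + 4))*6) = 72*((10*4*(-1))*6) = 72*(-40*6) = 72*(-240) = -17280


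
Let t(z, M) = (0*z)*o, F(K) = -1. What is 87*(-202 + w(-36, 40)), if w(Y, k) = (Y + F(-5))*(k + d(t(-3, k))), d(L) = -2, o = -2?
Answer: -139896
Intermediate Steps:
t(z, M) = 0 (t(z, M) = (0*z)*(-2) = 0*(-2) = 0)
w(Y, k) = (-1 + Y)*(-2 + k) (w(Y, k) = (Y - 1)*(k - 2) = (-1 + Y)*(-2 + k))
87*(-202 + w(-36, 40)) = 87*(-202 + (2 - 1*40 - 2*(-36) - 36*40)) = 87*(-202 + (2 - 40 + 72 - 1440)) = 87*(-202 - 1406) = 87*(-1608) = -139896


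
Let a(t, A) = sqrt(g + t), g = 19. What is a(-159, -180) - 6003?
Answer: -6003 + 2*I*sqrt(35) ≈ -6003.0 + 11.832*I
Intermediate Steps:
a(t, A) = sqrt(19 + t)
a(-159, -180) - 6003 = sqrt(19 - 159) - 6003 = sqrt(-140) - 6003 = 2*I*sqrt(35) - 6003 = -6003 + 2*I*sqrt(35)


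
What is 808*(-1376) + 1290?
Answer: -1110518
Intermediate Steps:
808*(-1376) + 1290 = -1111808 + 1290 = -1110518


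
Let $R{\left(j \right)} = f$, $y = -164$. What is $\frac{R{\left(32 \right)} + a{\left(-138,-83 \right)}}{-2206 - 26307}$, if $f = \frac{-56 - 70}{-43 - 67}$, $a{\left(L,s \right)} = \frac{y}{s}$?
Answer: $- \frac{14249}{130161845} \approx -0.00010947$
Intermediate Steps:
$a{\left(L,s \right)} = - \frac{164}{s}$
$f = \frac{63}{55}$ ($f = - \frac{126}{-110} = \left(-126\right) \left(- \frac{1}{110}\right) = \frac{63}{55} \approx 1.1455$)
$R{\left(j \right)} = \frac{63}{55}$
$\frac{R{\left(32 \right)} + a{\left(-138,-83 \right)}}{-2206 - 26307} = \frac{\frac{63}{55} - \frac{164}{-83}}{-2206 - 26307} = \frac{\frac{63}{55} - - \frac{164}{83}}{-28513} = \left(\frac{63}{55} + \frac{164}{83}\right) \left(- \frac{1}{28513}\right) = \frac{14249}{4565} \left(- \frac{1}{28513}\right) = - \frac{14249}{130161845}$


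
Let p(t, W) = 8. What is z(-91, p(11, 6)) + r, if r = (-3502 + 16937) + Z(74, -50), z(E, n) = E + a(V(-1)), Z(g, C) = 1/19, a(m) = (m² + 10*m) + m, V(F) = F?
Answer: 253347/19 ≈ 13334.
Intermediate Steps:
a(m) = m² + 11*m
Z(g, C) = 1/19
z(E, n) = -10 + E (z(E, n) = E - (11 - 1) = E - 1*10 = E - 10 = -10 + E)
r = 255266/19 (r = (-3502 + 16937) + 1/19 = 13435 + 1/19 = 255266/19 ≈ 13435.)
z(-91, p(11, 6)) + r = (-10 - 91) + 255266/19 = -101 + 255266/19 = 253347/19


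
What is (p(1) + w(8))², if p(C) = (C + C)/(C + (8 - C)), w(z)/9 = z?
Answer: 83521/16 ≈ 5220.1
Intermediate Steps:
w(z) = 9*z
p(C) = C/4 (p(C) = (2*C)/8 = (2*C)*(⅛) = C/4)
(p(1) + w(8))² = ((¼)*1 + 9*8)² = (¼ + 72)² = (289/4)² = 83521/16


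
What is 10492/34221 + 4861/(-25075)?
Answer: 93287/827475 ≈ 0.11274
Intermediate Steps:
10492/34221 + 4861/(-25075) = 10492*(1/34221) + 4861*(-1/25075) = 172/561 - 4861/25075 = 93287/827475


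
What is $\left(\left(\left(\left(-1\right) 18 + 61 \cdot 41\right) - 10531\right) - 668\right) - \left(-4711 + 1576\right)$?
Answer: $-5581$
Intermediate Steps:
$\left(\left(\left(\left(-1\right) 18 + 61 \cdot 41\right) - 10531\right) - 668\right) - \left(-4711 + 1576\right) = \left(\left(\left(-18 + 2501\right) - 10531\right) - 668\right) - -3135 = \left(\left(2483 - 10531\right) - 668\right) + 3135 = \left(-8048 - 668\right) + 3135 = -8716 + 3135 = -5581$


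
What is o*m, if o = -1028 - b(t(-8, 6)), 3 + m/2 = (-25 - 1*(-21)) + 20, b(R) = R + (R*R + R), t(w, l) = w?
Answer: -27976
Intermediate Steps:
b(R) = R² + 2*R (b(R) = R + (R² + R) = R + (R + R²) = R² + 2*R)
m = 26 (m = -6 + 2*((-25 - 1*(-21)) + 20) = -6 + 2*((-25 + 21) + 20) = -6 + 2*(-4 + 20) = -6 + 2*16 = -6 + 32 = 26)
o = -1076 (o = -1028 - (-8)*(2 - 8) = -1028 - (-8)*(-6) = -1028 - 1*48 = -1028 - 48 = -1076)
o*m = -1076*26 = -27976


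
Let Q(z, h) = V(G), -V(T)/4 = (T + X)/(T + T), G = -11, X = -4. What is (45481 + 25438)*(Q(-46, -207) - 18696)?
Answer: -14587045434/11 ≈ -1.3261e+9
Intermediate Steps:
V(T) = -2*(-4 + T)/T (V(T) = -4*(T - 4)/(T + T) = -4*(-4 + T)/(2*T) = -4*(-4 + T)*1/(2*T) = -2*(-4 + T)/T)
Q(z, h) = -30/11 (Q(z, h) = -2 + 8/(-11) = -2 + 8*(-1/11) = -2 - 8/11 = -30/11)
(45481 + 25438)*(Q(-46, -207) - 18696) = (45481 + 25438)*(-30/11 - 18696) = 70919*(-205686/11) = -14587045434/11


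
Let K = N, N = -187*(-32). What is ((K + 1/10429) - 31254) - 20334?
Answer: -475604115/10429 ≈ -45604.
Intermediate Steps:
N = 5984
K = 5984
((K + 1/10429) - 31254) - 20334 = ((5984 + 1/10429) - 31254) - 20334 = (62407137/10429 - 31254) - 20334 = -263540829/10429 - 20334 = -475604115/10429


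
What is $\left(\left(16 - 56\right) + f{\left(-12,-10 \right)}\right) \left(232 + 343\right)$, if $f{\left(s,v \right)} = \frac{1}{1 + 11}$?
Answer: $- \frac{275425}{12} \approx -22952.0$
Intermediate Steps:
$f{\left(s,v \right)} = \frac{1}{12}$
$\left(\left(16 - 56\right) + f{\left(-12,-10 \right)}\right) \left(232 + 343\right) = \left(\left(16 - 56\right) + \frac{1}{12}\right) \left(232 + 343\right) = \left(\left(16 - 56\right) + \frac{1}{12}\right) 575 = \left(-40 + \frac{1}{12}\right) 575 = \left(- \frac{479}{12}\right) 575 = - \frac{275425}{12}$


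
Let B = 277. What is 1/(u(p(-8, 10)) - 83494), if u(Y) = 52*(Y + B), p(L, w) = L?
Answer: -1/69506 ≈ -1.4387e-5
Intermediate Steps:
u(Y) = 14404 + 52*Y (u(Y) = 52*(Y + 277) = 52*(277 + Y) = 14404 + 52*Y)
1/(u(p(-8, 10)) - 83494) = 1/((14404 + 52*(-8)) - 83494) = 1/((14404 - 416) - 83494) = 1/(13988 - 83494) = 1/(-69506) = -1/69506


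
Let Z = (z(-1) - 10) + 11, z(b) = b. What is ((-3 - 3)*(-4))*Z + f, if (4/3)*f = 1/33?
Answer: 1/44 ≈ 0.022727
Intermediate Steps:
f = 1/44 (f = (¾)/33 = (¾)*(1/33) = 1/44 ≈ 0.022727)
Z = 0 (Z = (-1 - 10) + 11 = -11 + 11 = 0)
((-3 - 3)*(-4))*Z + f = ((-3 - 3)*(-4))*0 + 1/44 = -6*(-4)*0 + 1/44 = 24*0 + 1/44 = 0 + 1/44 = 1/44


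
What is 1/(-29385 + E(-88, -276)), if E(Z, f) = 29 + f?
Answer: -1/29632 ≈ -3.3747e-5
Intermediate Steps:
1/(-29385 + E(-88, -276)) = 1/(-29385 + (29 - 276)) = 1/(-29385 - 247) = 1/(-29632) = -1/29632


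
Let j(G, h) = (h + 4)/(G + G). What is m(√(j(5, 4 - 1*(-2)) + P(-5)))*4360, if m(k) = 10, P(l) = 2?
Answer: 43600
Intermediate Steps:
j(G, h) = (4 + h)/(2*G) (j(G, h) = (4 + h)/((2*G)) = (4 + h)*(1/(2*G)) = (4 + h)/(2*G))
m(√(j(5, 4 - 1*(-2)) + P(-5)))*4360 = 10*4360 = 43600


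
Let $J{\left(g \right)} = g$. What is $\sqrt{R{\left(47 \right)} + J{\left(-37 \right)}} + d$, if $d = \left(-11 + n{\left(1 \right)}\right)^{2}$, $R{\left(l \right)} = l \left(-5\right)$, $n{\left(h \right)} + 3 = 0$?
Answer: $196 + 4 i \sqrt{17} \approx 196.0 + 16.492 i$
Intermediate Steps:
$n{\left(h \right)} = -3$ ($n{\left(h \right)} = -3 + 0 = -3$)
$R{\left(l \right)} = - 5 l$
$d = 196$ ($d = \left(-11 - 3\right)^{2} = \left(-14\right)^{2} = 196$)
$\sqrt{R{\left(47 \right)} + J{\left(-37 \right)}} + d = \sqrt{\left(-5\right) 47 - 37} + 196 = \sqrt{-235 - 37} + 196 = \sqrt{-272} + 196 = 4 i \sqrt{17} + 196 = 196 + 4 i \sqrt{17}$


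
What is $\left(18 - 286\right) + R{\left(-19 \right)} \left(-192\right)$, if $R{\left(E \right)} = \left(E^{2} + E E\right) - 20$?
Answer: $-135052$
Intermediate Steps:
$R{\left(E \right)} = -20 + 2 E^{2}$ ($R{\left(E \right)} = \left(E^{2} + E^{2}\right) - 20 = 2 E^{2} - 20 = -20 + 2 E^{2}$)
$\left(18 - 286\right) + R{\left(-19 \right)} \left(-192\right) = \left(18 - 286\right) + \left(-20 + 2 \left(-19\right)^{2}\right) \left(-192\right) = -268 + \left(-20 + 2 \cdot 361\right) \left(-192\right) = -268 + \left(-20 + 722\right) \left(-192\right) = -268 + 702 \left(-192\right) = -268 - 134784 = -135052$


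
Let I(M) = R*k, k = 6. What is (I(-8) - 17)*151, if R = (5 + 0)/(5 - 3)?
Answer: -302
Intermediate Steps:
R = 5/2 ≈ 2.5000
I(M) = 15 (I(M) = (5/2)*6 = 15)
(I(-8) - 17)*151 = (15 - 17)*151 = -2*151 = -302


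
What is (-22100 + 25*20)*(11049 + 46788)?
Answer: -1249279200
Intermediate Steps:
(-22100 + 25*20)*(11049 + 46788) = (-22100 + 500)*57837 = -21600*57837 = -1249279200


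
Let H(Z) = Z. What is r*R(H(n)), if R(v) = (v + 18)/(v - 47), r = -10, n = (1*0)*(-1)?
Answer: 180/47 ≈ 3.8298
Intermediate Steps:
n = 0 (n = 0*(-1) = 0)
R(v) = (18 + v)/(-47 + v)
r*R(H(n)) = -10*(18 + 0)/(-47 + 0) = -10*18/(-47) = -(-10)*18/47 = -10*(-18/47) = 180/47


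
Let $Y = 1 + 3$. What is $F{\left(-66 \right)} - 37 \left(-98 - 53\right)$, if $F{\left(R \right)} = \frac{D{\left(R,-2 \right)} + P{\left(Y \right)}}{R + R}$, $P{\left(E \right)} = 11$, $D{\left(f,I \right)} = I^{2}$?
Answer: $\frac{245823}{44} \approx 5586.9$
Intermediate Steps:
$Y = 4$
$F{\left(R \right)} = \frac{15}{2 R}$ ($F{\left(R \right)} = \frac{\left(-2\right)^{2} + 11}{R + R} = \frac{4 + 11}{2 R} = 15 \frac{1}{2 R} = \frac{15}{2 R}$)
$F{\left(-66 \right)} - 37 \left(-98 - 53\right) = \frac{15}{2 \left(-66\right)} - 37 \left(-98 - 53\right) = \frac{15}{2} \left(- \frac{1}{66}\right) - 37 \left(-151\right) = - \frac{5}{44} - -5587 = - \frac{5}{44} + 5587 = \frac{245823}{44}$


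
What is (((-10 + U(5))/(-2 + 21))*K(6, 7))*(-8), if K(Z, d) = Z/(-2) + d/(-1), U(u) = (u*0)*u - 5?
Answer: -1200/19 ≈ -63.158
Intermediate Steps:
U(u) = -5 (U(u) = 0*u - 5 = 0 - 5 = -5)
K(Z, d) = -d - Z/2 (K(Z, d) = Z*(-½) + d*(-1) = -Z/2 - d = -d - Z/2)
(((-10 + U(5))/(-2 + 21))*K(6, 7))*(-8) = (((-10 - 5)/(-2 + 21))*(-1*7 - ½*6))*(-8) = ((-15/19)*(-7 - 3))*(-8) = (-15*1/19*(-10))*(-8) = -15/19*(-10)*(-8) = (150/19)*(-8) = -1200/19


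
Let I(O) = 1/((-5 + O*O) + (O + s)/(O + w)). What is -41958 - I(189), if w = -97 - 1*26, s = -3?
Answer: -16485591917/392907 ≈ -41958.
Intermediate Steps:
w = -123 (w = -97 - 26 = -123)
I(O) = 1/(-5 + O**2 + (-3 + O)/(-123 + O)) (I(O) = 1/((-5 + O*O) + (O - 3)/(O - 123)) = 1/((-5 + O**2) + (-3 + O)/(-123 + O)) = 1/(-5 + O**2 + (-3 + O)/(-123 + O)))
-41958 - I(189) = -41958 - (-123 + 189)/(612 + 189**3 - 123*189**2 - 4*189) = -41958 - 66/(612 + 6751269 - 123*35721 - 756) = -41958 - 66/(612 + 6751269 - 4393683 - 756) = -41958 - 66/2357442 = -41958 - 1*11/392907 = -41958 - 11/392907 = -16485591917/392907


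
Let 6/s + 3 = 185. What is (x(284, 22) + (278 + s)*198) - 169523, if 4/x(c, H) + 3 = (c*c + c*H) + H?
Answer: -905476456021/7909993 ≈ -1.1447e+5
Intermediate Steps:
s = 3/91 (s = 6/(-3 + 185) = 6/182 = 6*(1/182) = 3/91 ≈ 0.032967)
x(c, H) = 4/(-3 + H + c² + H*c) (x(c, H) = 4/(-3 + ((c*c + c*H) + H)) = 4/(-3 + ((c² + H*c) + H)) = 4/(-3 + (H + c² + H*c)) = 4/(-3 + H + c² + H*c))
(x(284, 22) + (278 + s)*198) - 169523 = (4/(-3 + 22 + 284² + 22*284) + (278 + 3/91)*198) - 169523 = (4/(-3 + 22 + 80656 + 6248) + (25301/91)*198) - 169523 = (4/86923 + 5009598/91) - 169523 = 435449287318/7909993 - 169523 = -905476456021/7909993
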